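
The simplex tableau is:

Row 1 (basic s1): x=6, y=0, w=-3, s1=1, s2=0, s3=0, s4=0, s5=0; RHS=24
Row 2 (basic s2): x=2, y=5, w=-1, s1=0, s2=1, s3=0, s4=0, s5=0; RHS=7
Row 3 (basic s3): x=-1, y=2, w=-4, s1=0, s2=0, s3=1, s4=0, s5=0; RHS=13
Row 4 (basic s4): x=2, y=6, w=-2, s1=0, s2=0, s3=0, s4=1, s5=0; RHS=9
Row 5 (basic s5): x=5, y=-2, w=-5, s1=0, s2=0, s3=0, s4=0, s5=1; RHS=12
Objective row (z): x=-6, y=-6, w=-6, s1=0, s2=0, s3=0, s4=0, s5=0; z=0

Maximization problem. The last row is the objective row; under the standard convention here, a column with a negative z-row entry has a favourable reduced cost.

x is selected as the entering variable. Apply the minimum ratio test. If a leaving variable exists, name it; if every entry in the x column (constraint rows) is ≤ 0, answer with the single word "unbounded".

Ratios: row 1 (s1): 24/6 = 4; row 2 (s2): 7/2 = 7/2; row 3 (s3): entry -1 ≤ 0, skip; row 4 (s4): 9/2 = 9/2; row 5 (s5): 12/5 = 12/5.
Minimum ratio is in the s5 row, so s5 leaves.

s5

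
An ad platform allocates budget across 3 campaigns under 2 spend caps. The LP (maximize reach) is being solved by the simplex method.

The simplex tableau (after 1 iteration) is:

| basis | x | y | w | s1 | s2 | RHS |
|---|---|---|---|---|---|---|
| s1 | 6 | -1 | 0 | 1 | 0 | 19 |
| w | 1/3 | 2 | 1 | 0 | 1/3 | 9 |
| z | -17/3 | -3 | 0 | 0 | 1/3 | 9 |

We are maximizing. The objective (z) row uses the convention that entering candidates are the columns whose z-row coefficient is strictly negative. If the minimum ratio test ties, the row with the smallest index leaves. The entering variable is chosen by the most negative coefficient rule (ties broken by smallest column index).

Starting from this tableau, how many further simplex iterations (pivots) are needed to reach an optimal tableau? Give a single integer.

2

pivot: x in, s1 out → z = 485/18
pivot: y in, w out → z = 1561/37
No improving column remains; optimal.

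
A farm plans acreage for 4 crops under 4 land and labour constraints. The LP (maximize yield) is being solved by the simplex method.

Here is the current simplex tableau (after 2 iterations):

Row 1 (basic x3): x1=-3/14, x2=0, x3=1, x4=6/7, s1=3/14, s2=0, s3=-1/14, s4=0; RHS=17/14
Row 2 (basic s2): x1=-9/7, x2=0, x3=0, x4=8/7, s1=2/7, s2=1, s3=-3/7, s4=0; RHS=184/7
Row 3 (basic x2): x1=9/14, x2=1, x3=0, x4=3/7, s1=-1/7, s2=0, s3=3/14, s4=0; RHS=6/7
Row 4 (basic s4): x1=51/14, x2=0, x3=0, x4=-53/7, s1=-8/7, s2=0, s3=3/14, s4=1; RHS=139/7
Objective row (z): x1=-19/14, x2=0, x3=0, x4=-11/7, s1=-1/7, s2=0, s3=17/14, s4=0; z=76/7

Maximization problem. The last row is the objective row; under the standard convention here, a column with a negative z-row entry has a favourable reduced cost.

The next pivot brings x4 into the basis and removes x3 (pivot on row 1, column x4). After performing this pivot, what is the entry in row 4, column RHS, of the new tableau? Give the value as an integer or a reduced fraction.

Pivot element is row 1, column x4: 6/7.
Normalize row 1: new (row 1, RHS) = (17/14)/(6/7) = 17/12.
row 4 ← row 4 − (-53/7)·(new row 1): 139/7 − (-53/7)·(17/12) = 367/12.

367/12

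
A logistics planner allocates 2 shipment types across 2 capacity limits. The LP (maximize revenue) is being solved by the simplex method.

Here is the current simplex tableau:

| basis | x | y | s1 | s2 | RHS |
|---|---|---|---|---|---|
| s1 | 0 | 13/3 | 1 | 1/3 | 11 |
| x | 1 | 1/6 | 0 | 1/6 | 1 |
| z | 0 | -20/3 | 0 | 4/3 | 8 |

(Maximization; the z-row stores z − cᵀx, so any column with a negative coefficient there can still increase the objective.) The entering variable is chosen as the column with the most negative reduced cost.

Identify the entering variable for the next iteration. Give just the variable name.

Objective-row coefficients: x: 0, y: -20/3, s1: 0, s2: 4/3.
The most negative is -20/3 in column y, so y enters.

y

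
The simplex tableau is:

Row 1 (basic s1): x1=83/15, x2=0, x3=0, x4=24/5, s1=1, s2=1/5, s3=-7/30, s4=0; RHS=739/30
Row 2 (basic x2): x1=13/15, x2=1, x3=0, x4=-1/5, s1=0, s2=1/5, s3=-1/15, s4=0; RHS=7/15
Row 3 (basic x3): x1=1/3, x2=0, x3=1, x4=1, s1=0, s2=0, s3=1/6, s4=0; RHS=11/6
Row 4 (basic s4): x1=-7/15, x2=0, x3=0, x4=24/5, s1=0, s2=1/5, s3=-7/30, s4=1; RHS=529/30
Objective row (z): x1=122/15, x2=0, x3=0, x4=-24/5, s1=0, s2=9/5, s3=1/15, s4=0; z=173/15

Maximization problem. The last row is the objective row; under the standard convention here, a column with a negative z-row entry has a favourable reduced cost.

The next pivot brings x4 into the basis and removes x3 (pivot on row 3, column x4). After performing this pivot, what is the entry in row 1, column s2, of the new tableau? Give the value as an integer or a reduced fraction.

Pivot element is row 3, column x4: 1.
Normalize row 3: new (row 3, s2) = 0/1 = 0.
row 1 ← row 1 − (24/5)·(new row 3): 1/5 − (24/5)·0 = 1/5.

1/5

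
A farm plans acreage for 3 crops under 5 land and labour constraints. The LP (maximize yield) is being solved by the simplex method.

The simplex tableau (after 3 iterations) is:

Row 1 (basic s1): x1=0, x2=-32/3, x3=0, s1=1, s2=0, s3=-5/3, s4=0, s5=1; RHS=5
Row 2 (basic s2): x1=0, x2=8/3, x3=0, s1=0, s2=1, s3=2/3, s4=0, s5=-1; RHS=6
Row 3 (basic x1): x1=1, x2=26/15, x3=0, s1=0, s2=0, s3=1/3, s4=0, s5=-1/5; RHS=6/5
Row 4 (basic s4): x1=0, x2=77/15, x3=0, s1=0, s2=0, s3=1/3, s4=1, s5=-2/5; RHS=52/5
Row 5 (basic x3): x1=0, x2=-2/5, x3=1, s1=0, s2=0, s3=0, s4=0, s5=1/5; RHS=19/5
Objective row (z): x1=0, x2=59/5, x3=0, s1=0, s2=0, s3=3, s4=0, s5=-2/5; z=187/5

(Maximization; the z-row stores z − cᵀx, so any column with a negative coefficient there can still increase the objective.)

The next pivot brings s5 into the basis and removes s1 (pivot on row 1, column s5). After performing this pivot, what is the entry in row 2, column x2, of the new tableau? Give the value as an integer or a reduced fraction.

Pivot element is row 1, column s5: 1.
Normalize row 1: new (row 1, x2) = (-32/3)/1 = -32/3.
row 2 ← row 2 − (-1)·(new row 1): 8/3 − (-1)·(-32/3) = -8.

-8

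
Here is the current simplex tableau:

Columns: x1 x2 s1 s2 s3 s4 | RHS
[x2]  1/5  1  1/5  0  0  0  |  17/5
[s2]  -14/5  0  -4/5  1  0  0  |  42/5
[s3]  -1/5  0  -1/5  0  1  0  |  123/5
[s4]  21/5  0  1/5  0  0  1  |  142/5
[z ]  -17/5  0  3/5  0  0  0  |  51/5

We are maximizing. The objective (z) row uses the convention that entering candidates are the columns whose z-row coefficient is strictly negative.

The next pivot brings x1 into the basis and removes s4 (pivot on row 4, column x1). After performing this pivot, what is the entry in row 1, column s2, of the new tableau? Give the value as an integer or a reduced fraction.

0

Pivot element is row 4, column x1: 21/5.
Normalize row 4: new (row 4, s2) = 0/(21/5) = 0.
row 1 ← row 1 − (1/5)·(new row 4): 0 − (1/5)·0 = 0.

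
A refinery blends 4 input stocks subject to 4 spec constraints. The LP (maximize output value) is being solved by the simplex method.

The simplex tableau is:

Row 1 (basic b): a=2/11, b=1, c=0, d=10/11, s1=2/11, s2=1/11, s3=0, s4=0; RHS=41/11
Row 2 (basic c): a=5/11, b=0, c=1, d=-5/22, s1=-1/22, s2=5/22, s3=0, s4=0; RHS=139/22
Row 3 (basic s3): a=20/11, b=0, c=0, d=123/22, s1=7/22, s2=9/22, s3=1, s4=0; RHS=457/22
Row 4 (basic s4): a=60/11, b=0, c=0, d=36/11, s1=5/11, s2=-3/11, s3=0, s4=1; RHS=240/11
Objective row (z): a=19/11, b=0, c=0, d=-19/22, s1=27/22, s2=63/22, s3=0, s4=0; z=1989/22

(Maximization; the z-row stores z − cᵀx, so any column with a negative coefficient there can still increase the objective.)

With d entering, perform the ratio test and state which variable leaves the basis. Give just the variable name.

s3

Ratios: row 1 (b): (41/11)/(10/11) = 41/10; row 2 (c): entry -5/22 ≤ 0, skip; row 3 (s3): (457/22)/(123/22) = 457/123; row 4 (s4): (240/11)/(36/11) = 20/3.
Minimum ratio 457/123 is in the s3 row, so s3 leaves.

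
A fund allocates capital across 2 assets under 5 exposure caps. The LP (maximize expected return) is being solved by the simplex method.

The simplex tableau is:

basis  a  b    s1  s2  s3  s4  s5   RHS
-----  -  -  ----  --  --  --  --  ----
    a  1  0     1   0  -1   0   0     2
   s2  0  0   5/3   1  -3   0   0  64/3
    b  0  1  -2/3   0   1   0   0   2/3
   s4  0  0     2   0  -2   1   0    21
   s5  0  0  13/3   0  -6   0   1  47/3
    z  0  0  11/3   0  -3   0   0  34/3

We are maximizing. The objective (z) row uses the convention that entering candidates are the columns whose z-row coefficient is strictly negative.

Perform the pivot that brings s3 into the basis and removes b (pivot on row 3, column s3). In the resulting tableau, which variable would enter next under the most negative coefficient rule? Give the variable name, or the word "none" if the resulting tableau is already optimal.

none

Pivot element 1. New z-row = old z-row − (-3)·(row 3/1).
Updated z-row coefficients: a: 0, b: 3, s1: 5/3, s2: 0, s3: 0, s4: 0, s5: 0.
No coefficient is strictly negative; the tableau after this pivot is optimal.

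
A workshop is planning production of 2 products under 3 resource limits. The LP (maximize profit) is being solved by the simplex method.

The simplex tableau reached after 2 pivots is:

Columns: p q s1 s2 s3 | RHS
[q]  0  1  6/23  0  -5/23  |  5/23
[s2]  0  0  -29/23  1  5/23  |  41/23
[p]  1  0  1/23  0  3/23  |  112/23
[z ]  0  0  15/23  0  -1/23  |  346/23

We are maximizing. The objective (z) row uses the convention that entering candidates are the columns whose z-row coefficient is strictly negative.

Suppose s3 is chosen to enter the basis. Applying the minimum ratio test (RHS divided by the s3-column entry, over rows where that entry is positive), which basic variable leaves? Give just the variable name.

Ratios: row 1 (q): entry -5/23 ≤ 0, skip; row 2 (s2): (41/23)/(5/23) = 41/5; row 3 (p): (112/23)/(3/23) = 112/3.
Minimum ratio 41/5 is in the s2 row, so s2 leaves.

s2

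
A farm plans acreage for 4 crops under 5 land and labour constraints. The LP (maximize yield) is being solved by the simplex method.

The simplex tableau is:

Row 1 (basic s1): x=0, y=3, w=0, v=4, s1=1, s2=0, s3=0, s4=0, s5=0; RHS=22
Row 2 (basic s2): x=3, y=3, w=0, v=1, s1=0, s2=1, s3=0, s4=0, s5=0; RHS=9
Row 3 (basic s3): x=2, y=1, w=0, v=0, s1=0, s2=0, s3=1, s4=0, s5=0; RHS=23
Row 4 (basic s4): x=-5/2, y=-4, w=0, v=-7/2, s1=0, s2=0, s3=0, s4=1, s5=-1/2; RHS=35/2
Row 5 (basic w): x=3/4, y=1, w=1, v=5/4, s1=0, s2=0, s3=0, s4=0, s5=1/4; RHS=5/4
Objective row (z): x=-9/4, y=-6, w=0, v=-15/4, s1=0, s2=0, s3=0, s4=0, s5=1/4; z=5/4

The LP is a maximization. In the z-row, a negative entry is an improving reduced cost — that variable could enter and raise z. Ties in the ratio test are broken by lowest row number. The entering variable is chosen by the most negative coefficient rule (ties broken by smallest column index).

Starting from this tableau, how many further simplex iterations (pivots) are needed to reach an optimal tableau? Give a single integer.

1

pivot: y in, w out → z = 35/4
No improving column remains; optimal.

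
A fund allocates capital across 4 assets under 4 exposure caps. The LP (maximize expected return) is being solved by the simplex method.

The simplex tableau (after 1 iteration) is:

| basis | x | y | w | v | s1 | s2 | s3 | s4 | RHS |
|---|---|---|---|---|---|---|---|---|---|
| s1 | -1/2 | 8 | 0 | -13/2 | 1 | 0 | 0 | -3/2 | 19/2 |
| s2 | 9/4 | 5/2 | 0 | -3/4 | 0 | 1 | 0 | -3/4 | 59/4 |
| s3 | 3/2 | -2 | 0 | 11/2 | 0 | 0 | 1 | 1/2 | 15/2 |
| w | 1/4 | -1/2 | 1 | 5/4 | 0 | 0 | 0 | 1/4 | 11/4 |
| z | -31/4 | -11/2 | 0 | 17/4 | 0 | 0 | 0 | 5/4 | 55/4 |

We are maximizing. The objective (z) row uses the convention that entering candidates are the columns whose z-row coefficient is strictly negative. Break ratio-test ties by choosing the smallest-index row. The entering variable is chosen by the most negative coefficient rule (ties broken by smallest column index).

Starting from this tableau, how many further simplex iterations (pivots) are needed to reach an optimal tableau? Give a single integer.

pivot: x in, s3 out → z = 105/2
pivot: y in, s2 out → z = 2065/33
pivot: s4 in, s1 out → z = 747/11
No improving column remains; optimal.

3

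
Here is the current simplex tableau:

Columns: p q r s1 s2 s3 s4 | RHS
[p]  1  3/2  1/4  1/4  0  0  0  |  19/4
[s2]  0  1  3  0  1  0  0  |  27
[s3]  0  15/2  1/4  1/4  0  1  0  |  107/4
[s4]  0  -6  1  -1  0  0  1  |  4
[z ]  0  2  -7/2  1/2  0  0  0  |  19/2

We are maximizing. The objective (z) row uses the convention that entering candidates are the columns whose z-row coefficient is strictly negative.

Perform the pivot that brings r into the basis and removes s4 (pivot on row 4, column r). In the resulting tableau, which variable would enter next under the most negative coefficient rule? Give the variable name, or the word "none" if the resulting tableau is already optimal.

q

Pivot element 1. New z-row = old z-row − (-7/2)·(row 4/1).
Updated z-row coefficients: p: 0, q: -19, r: 0, s1: -3, s2: 0, s3: 0, s4: 7/2.
The most negative is -19 in column q, so q would enter next.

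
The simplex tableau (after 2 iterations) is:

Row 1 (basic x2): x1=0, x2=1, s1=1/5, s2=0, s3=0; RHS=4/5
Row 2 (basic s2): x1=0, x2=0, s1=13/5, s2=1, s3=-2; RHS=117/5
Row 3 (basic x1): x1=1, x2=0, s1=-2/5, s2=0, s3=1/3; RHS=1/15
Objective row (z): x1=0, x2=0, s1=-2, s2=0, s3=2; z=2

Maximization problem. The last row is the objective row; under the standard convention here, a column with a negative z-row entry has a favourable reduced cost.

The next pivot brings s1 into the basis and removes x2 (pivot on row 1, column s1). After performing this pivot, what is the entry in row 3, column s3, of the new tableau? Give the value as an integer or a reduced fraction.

Pivot element is row 1, column s1: 1/5.
Normalize row 1: new (row 1, s3) = 0/(1/5) = 0.
row 3 ← row 3 − (-2/5)·(new row 1): 1/3 − (-2/5)·0 = 1/3.

1/3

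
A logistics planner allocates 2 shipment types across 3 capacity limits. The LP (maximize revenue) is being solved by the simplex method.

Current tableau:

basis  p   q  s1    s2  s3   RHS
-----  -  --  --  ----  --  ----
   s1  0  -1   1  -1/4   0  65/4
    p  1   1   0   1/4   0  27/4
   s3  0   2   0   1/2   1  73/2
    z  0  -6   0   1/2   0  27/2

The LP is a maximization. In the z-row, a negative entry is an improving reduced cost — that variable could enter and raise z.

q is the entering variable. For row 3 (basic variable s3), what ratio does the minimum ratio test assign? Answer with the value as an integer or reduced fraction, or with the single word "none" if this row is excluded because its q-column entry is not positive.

Ratio = RHS / (q entry) = (73/2) / 2 = 73/4.

73/4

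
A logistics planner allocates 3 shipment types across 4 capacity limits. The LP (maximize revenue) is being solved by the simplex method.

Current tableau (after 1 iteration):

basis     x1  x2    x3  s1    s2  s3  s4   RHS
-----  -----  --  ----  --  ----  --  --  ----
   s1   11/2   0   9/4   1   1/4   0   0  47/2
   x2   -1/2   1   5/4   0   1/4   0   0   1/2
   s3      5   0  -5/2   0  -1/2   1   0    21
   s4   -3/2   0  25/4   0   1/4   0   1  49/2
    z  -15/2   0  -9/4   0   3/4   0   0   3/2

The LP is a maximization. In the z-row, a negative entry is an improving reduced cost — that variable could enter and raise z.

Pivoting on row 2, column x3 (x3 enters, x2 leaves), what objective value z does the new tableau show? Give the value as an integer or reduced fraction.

12/5

Minimum ratio for x3: (1/2)/(5/4) = 2/5.
z changes by −(z-row coeff of x3)·ratio = −(-9/4)·(2/5) = 9/10.
New z = 3/2 + (9/10) = 12/5.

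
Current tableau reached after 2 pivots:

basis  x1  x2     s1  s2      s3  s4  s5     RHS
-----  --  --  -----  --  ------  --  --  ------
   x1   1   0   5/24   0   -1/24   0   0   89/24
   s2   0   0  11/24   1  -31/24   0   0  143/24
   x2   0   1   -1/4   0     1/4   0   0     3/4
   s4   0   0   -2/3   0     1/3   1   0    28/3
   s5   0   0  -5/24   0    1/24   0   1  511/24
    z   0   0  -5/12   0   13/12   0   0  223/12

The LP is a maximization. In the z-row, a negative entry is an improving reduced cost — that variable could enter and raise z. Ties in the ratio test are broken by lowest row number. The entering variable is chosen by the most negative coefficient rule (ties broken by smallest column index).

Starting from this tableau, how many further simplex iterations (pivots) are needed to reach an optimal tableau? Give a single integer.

pivot: s1 in, s2 out → z = 24
pivot: s3 in, x1 out → z = 145/6
No improving column remains; optimal.

2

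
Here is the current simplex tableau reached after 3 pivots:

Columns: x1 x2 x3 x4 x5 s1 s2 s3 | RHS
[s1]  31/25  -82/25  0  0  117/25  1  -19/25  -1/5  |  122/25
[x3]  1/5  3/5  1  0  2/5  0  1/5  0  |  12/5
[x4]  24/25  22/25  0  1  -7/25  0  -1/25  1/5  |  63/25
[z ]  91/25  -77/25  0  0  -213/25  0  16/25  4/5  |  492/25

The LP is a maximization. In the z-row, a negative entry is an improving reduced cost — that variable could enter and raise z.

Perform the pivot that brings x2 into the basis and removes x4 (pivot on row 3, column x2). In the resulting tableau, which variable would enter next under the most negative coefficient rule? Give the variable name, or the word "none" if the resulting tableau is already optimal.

x5

Pivot element 22/25. New z-row = old z-row − (-77/25)·(row 3/(22/25)).
Updated z-row coefficients: x1: 7, x2: 0, x3: 0, x4: 7/2, x5: -19/2, s1: 0, s2: 1/2, s3: 3/2.
The most negative is -19/2 in column x5, so x5 would enter next.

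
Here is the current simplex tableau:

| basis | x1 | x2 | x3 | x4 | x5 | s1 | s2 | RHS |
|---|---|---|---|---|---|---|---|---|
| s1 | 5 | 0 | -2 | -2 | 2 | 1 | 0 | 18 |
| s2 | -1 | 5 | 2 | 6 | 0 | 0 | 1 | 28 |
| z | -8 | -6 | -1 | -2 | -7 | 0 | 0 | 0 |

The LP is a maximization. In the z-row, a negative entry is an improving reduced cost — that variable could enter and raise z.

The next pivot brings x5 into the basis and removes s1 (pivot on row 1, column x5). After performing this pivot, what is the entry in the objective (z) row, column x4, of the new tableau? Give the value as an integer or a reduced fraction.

-9

Pivot element is row 1, column x5: 2.
Normalize row 1: new (row 1, x4) = (-2)/2 = -1.
z-row ← z-row − (-7)·(new row 1): -2 − (-7)·(-1) = -9.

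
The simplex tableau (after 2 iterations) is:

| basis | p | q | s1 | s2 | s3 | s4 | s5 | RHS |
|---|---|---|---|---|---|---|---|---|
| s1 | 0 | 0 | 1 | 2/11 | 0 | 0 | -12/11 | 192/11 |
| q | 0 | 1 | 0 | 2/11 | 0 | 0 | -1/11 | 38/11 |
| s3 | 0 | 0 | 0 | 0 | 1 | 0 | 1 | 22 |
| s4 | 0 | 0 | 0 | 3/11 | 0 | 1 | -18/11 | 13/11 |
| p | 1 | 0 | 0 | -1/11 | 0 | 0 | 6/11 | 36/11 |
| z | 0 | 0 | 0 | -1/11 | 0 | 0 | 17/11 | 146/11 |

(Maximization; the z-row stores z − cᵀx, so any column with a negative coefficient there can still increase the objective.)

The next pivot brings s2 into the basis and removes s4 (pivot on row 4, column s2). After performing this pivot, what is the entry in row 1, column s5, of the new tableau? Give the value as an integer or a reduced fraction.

0

Pivot element is row 4, column s2: 3/11.
Normalize row 4: new (row 4, s5) = (-18/11)/(3/11) = -6.
row 1 ← row 1 − (2/11)·(new row 4): -12/11 − (2/11)·(-6) = 0.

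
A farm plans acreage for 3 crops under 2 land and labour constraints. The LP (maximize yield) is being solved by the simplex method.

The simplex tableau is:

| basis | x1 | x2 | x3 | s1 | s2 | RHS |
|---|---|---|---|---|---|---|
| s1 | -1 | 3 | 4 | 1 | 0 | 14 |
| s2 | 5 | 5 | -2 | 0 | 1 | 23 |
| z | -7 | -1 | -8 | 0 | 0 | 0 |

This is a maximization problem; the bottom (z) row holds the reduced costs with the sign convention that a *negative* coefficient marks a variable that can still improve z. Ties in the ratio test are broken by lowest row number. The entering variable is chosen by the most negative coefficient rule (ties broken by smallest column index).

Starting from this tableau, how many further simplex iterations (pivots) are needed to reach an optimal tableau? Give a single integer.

2

pivot: x3 in, s1 out → z = 28
pivot: x1 in, s2 out → z = 88
No improving column remains; optimal.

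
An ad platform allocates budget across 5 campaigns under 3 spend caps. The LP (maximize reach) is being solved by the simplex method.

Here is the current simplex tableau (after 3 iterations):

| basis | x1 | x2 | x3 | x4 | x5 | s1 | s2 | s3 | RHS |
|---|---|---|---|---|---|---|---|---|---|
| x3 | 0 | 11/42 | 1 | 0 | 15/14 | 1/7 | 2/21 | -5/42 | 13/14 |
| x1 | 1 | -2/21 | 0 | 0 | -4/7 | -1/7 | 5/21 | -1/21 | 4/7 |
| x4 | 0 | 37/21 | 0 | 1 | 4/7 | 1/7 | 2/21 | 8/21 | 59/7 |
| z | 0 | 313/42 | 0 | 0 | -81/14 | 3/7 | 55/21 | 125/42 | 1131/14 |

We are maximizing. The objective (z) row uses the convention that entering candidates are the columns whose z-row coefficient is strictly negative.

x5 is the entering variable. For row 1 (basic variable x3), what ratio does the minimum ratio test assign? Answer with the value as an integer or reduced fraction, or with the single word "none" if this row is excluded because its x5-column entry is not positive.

Ratio = RHS / (x5 entry) = (13/14) / (15/14) = 13/15.

13/15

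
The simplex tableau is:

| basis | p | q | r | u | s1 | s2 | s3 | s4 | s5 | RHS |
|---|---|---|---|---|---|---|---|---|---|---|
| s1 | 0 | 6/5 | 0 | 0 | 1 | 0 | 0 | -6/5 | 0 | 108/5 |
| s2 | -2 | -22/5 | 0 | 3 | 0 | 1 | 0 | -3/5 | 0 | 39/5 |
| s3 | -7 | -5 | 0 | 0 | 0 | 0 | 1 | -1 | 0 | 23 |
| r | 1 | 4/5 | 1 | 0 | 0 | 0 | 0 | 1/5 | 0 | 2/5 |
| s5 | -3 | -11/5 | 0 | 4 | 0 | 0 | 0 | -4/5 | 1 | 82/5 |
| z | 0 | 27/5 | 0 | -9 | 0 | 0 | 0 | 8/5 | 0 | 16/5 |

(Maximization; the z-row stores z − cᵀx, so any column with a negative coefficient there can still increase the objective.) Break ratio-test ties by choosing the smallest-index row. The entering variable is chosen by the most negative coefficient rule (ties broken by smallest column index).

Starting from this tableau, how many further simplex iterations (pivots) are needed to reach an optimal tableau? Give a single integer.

2

pivot: u in, s2 out → z = 133/5
pivot: q in, r out → z = 61/2
No improving column remains; optimal.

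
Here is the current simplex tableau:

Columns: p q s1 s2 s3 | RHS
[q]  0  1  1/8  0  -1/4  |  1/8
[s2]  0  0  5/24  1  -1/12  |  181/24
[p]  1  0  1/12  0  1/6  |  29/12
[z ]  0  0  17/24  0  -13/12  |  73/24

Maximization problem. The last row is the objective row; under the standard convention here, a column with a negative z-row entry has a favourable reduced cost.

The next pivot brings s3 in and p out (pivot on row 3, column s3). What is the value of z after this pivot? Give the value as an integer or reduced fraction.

Minimum ratio for s3: (29/12)/(1/6) = 29/2.
z changes by −(z-row coeff of s3)·ratio = −(-13/12)·(29/2) = 377/24.
New z = 73/24 + (377/24) = 75/4.

75/4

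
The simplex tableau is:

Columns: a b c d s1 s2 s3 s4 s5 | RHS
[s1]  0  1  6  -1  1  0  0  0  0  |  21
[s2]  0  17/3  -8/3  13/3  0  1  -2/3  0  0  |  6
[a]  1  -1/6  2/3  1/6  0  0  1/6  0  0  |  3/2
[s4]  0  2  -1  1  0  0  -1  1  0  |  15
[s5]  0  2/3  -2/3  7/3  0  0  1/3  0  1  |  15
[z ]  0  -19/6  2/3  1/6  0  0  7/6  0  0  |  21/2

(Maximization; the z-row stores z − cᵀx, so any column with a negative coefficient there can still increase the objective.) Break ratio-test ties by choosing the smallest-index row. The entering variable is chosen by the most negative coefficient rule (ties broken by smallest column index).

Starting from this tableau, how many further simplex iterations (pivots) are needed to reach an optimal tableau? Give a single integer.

2

pivot: b in, s2 out → z = 471/34
pivot: c in, a out → z = 81/5
No improving column remains; optimal.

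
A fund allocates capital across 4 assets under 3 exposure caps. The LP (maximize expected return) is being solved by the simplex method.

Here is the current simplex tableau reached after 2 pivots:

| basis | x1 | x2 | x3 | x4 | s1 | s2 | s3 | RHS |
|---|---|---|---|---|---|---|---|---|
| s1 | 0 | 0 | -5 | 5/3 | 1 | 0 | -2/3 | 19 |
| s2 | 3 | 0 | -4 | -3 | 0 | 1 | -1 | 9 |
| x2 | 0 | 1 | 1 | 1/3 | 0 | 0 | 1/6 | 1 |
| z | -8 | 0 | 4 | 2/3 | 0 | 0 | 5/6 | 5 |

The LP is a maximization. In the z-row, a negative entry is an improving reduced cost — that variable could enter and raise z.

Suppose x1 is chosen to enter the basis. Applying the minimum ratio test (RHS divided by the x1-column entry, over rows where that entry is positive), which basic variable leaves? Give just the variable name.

s2

Ratios: row 1 (s1): entry 0 ≤ 0, skip; row 2 (s2): 9/3 = 3; row 3 (x2): entry 0 ≤ 0, skip.
Minimum ratio 3 is in the s2 row, so s2 leaves.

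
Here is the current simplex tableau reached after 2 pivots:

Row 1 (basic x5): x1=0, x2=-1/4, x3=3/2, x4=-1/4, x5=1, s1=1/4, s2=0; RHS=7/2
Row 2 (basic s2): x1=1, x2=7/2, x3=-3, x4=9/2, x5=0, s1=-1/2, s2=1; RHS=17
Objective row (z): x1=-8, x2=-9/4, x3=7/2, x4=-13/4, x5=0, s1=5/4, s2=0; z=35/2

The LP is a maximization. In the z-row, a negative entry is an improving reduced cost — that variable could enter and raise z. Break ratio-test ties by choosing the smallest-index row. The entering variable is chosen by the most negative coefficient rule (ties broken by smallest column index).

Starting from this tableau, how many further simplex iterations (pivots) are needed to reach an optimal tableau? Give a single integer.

2

pivot: x1 in, s2 out → z = 307/2
pivot: x3 in, x5 out → z = 604/3
No improving column remains; optimal.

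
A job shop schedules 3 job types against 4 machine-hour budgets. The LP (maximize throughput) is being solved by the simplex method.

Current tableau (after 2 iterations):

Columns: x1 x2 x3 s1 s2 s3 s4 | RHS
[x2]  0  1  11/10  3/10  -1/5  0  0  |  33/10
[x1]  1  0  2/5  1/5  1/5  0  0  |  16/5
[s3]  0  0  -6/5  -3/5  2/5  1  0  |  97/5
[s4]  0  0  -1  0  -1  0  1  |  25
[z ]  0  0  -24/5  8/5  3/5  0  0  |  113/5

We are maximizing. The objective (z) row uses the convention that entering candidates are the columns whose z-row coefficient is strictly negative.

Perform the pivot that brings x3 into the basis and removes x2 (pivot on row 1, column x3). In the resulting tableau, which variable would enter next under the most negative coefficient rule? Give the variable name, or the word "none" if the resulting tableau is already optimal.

Pivot element 11/10. New z-row = old z-row − (-24/5)·(row 1/(11/10)).
Updated z-row coefficients: x1: 0, x2: 48/11, x3: 0, s1: 32/11, s2: -3/11, s3: 0, s4: 0.
The most negative is -3/11 in column s2, so s2 would enter next.

s2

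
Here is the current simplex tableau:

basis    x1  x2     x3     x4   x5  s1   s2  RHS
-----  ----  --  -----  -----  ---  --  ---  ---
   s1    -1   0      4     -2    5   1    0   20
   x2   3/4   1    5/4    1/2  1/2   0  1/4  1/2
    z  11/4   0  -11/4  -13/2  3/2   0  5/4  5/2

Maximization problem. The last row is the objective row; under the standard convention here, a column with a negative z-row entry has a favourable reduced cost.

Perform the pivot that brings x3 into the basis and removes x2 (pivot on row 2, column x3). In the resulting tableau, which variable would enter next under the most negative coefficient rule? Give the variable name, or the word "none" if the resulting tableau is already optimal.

Pivot element 5/4. New z-row = old z-row − (-11/4)·(row 2/(5/4)).
Updated z-row coefficients: x1: 22/5, x2: 11/5, x3: 0, x4: -27/5, x5: 13/5, s1: 0, s2: 9/5.
The most negative is -27/5 in column x4, so x4 would enter next.

x4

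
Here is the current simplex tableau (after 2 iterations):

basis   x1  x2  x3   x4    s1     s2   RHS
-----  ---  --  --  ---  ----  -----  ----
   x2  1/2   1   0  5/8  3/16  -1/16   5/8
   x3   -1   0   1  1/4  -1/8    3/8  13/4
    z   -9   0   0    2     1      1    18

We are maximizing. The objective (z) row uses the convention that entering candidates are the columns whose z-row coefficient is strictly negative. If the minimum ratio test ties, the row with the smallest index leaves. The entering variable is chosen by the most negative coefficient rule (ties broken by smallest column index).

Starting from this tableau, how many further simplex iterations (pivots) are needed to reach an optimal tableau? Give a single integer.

2

pivot: x1 in, x2 out → z = 117/4
pivot: s2 in, x3 out → z = 63/2
No improving column remains; optimal.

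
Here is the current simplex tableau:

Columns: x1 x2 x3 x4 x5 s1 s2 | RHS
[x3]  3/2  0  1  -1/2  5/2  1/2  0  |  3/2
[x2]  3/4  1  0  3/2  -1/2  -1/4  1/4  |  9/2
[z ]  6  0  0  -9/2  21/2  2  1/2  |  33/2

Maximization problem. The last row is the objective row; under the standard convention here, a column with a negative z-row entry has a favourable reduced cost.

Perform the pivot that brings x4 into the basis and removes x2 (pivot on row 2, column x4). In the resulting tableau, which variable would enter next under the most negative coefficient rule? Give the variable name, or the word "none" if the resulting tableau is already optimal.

Pivot element 3/2. New z-row = old z-row − (-9/2)·(row 2/(3/2)).
Updated z-row coefficients: x1: 33/4, x2: 3, x3: 0, x4: 0, x5: 9, s1: 5/4, s2: 5/4.
No coefficient is strictly negative; the tableau after this pivot is optimal.

none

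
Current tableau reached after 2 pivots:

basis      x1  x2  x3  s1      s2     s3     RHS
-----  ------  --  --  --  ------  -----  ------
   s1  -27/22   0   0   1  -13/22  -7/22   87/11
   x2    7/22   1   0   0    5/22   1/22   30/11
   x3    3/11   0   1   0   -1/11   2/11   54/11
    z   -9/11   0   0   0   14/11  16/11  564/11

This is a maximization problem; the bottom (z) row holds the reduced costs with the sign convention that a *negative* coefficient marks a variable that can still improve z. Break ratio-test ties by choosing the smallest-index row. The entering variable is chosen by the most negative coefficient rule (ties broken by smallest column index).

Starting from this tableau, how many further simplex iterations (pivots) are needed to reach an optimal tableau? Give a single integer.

1

pivot: x1 in, x2 out → z = 408/7
No improving column remains; optimal.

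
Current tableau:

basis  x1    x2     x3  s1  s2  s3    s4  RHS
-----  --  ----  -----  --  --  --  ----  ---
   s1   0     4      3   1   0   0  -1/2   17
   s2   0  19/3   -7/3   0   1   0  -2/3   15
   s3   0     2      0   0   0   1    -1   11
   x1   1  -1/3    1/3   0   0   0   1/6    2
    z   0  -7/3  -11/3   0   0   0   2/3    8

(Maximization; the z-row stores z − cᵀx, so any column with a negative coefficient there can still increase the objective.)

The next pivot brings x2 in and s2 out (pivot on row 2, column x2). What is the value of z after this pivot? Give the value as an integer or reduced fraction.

Minimum ratio for x2: 15/(19/3) = 45/19.
z changes by −(z-row coeff of x2)·ratio = −(-7/3)·(45/19) = 105/19.
New z = 8 + (105/19) = 257/19.

257/19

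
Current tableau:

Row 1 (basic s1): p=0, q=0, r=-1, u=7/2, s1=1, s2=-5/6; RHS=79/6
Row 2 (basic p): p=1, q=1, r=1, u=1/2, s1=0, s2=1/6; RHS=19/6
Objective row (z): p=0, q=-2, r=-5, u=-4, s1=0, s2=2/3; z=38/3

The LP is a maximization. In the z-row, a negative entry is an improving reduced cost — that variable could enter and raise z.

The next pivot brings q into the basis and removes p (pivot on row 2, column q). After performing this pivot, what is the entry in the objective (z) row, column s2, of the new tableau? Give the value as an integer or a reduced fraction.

Pivot element is row 2, column q: 1.
Normalize row 2: new (row 2, s2) = (1/6)/1 = 1/6.
z-row ← z-row − (-2)·(new row 2): 2/3 − (-2)·(1/6) = 1.

1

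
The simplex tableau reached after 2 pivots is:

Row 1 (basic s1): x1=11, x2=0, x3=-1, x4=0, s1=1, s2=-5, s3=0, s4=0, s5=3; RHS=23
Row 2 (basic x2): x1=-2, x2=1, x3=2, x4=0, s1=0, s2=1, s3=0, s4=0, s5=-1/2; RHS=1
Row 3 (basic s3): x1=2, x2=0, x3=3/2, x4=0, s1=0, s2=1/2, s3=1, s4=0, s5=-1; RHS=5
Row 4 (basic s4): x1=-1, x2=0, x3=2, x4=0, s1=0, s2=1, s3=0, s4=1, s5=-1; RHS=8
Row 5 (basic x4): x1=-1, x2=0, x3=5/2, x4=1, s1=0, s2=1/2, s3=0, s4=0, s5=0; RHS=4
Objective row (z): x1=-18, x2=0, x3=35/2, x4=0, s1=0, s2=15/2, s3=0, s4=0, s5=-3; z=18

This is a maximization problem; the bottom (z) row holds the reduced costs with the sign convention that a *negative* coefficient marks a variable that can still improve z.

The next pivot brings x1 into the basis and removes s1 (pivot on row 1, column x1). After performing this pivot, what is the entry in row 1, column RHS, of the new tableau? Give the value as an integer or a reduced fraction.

Pivot element is row 1, column x1: 11.
Normalize row 1: new (row 1, RHS) = 23/11 = 23/11.
Row 1 is the pivot row, so the entry is 23/11.

23/11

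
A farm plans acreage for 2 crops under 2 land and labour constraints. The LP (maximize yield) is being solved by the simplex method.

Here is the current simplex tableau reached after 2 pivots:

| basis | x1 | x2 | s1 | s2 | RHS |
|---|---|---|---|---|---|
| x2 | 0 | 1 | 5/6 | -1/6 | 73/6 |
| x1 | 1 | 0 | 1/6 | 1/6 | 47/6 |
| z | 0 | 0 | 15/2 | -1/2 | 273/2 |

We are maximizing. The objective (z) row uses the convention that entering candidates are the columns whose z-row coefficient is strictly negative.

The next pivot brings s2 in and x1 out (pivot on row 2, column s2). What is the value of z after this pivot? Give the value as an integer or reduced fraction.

Minimum ratio for s2: (47/6)/(1/6) = 47.
z changes by −(z-row coeff of s2)·ratio = −(-1/2)·47 = 47/2.
New z = 273/2 + (47/2) = 160.

160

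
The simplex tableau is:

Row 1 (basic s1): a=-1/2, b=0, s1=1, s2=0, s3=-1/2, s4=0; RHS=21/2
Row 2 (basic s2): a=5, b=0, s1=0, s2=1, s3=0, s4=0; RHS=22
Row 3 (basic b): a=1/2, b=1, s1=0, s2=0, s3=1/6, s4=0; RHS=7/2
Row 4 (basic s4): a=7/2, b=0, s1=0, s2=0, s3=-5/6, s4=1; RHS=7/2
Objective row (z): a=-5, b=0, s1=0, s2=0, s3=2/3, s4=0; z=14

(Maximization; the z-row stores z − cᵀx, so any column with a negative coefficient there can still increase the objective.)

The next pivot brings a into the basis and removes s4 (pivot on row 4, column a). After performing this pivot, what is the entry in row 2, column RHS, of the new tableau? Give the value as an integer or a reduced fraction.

Pivot element is row 4, column a: 7/2.
Normalize row 4: new (row 4, RHS) = (7/2)/(7/2) = 1.
row 2 ← row 2 − 5·(new row 4): 22 − 5·1 = 17.

17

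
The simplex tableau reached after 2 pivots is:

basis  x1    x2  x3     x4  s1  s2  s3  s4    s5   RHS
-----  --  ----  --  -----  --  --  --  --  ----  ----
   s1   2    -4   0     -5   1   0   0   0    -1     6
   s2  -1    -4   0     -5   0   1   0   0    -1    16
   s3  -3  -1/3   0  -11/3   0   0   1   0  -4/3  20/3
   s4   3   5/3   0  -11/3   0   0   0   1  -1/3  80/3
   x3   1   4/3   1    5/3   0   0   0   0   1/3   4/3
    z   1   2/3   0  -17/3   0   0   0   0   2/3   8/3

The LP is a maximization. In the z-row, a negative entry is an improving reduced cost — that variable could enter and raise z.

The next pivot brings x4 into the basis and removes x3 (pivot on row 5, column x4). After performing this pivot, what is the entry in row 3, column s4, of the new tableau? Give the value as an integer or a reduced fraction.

0

Pivot element is row 5, column x4: 5/3.
Normalize row 5: new (row 5, s4) = 0/(5/3) = 0.
row 3 ← row 3 − (-11/3)·(new row 5): 0 − (-11/3)·0 = 0.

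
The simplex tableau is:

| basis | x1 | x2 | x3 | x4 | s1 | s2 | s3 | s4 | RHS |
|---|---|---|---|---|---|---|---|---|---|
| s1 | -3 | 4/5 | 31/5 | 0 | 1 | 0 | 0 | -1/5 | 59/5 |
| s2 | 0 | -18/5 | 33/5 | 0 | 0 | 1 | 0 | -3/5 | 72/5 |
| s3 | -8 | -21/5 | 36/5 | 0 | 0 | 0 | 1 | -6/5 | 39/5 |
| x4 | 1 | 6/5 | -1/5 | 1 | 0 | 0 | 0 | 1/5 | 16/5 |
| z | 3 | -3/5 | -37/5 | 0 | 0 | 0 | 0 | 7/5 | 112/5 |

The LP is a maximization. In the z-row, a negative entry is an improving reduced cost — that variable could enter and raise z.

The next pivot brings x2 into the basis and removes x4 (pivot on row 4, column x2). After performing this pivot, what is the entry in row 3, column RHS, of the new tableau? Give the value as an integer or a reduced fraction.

Pivot element is row 4, column x2: 6/5.
Normalize row 4: new (row 4, RHS) = (16/5)/(6/5) = 8/3.
row 3 ← row 3 − (-21/5)·(new row 4): 39/5 − (-21/5)·(8/3) = 19.

19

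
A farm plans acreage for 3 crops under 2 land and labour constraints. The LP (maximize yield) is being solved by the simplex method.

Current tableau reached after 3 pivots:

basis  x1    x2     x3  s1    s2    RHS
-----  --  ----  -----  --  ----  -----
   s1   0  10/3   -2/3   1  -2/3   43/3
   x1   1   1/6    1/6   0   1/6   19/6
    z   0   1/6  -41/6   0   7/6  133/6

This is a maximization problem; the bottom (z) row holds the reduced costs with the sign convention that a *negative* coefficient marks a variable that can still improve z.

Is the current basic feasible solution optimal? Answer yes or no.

Column x3 has objective-row coefficient -41/6, which is negative; an improving pivot exists, so not yet optimal.

no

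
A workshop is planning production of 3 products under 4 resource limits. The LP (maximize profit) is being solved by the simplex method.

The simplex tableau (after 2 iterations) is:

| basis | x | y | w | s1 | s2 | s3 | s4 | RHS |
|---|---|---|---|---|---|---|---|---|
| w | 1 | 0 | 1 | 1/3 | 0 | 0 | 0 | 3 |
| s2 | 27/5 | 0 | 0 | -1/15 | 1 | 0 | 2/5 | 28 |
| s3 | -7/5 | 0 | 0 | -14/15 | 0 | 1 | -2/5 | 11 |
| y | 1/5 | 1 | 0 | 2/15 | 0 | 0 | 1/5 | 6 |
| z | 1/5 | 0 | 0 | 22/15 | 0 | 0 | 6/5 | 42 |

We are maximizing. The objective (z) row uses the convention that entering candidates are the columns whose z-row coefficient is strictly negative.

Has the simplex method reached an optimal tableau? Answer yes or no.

No objective-row coefficient is strictly negative, so no entering variable exists; the tableau is optimal.

yes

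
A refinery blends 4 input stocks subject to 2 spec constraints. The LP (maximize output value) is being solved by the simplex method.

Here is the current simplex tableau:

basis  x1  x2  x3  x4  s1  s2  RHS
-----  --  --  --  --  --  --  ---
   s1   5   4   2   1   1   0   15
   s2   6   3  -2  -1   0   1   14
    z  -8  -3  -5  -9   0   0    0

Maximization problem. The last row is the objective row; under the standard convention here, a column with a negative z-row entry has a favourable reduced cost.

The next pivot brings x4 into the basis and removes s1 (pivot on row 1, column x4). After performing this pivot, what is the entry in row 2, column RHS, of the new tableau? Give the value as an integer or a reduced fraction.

Pivot element is row 1, column x4: 1.
Normalize row 1: new (row 1, RHS) = 15/1 = 15.
row 2 ← row 2 − (-1)·(new row 1): 14 − (-1)·15 = 29.

29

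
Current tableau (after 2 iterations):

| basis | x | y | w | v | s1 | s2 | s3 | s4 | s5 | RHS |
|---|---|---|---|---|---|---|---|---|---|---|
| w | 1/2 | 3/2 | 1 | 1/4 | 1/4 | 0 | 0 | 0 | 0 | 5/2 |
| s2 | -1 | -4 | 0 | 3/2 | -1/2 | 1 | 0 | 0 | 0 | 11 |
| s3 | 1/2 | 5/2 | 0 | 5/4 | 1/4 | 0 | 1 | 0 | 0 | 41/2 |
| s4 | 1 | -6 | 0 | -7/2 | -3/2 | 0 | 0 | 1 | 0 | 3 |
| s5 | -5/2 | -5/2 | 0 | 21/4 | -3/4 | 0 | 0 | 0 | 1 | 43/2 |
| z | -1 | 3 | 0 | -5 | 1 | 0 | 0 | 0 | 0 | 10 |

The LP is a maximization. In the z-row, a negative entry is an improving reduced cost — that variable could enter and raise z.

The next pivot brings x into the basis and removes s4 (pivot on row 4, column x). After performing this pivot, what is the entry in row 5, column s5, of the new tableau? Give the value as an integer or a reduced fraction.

1

Pivot element is row 4, column x: 1.
Normalize row 4: new (row 4, s5) = 0/1 = 0.
row 5 ← row 5 − (-5/2)·(new row 4): 1 − (-5/2)·0 = 1.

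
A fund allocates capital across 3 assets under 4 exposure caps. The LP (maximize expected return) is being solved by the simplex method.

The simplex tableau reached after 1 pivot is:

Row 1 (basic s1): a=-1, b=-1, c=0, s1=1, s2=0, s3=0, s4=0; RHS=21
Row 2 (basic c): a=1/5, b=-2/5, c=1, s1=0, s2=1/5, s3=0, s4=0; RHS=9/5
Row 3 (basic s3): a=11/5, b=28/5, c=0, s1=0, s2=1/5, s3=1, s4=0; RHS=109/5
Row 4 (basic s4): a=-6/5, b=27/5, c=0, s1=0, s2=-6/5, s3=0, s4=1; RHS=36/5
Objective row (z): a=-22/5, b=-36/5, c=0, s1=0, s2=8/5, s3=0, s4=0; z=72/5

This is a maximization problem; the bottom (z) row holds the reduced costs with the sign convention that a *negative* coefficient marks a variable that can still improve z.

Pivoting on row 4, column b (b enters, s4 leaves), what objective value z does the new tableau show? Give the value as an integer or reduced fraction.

24

Minimum ratio for b: (36/5)/(27/5) = 4/3.
z changes by −(z-row coeff of b)·ratio = −(-36/5)·(4/3) = 48/5.
New z = 72/5 + (48/5) = 24.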